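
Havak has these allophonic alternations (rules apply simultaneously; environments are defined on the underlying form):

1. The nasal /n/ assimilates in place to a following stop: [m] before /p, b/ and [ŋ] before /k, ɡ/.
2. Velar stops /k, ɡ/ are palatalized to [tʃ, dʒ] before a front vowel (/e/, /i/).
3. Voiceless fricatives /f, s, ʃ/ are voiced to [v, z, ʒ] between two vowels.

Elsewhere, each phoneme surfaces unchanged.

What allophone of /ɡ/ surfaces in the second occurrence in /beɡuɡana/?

/ɡ/ (between /u/ and /a/) is in the target of rule 2 but the environment (before a front vowel) is not met → [ɡ].

[ɡ]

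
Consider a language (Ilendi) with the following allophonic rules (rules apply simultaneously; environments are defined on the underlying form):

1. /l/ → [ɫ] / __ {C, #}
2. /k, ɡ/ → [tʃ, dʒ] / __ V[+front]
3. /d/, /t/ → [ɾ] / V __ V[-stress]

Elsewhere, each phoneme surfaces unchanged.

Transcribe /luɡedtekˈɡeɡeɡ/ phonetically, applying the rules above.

[ludʒedtekˈdʒedʒeɡ]

/l/ (word-initial) fails the environment for rule 1, so it stays [l].
/u/ stays [u].
/ɡ/ (between /u/ and /e/) occurs before a front vowel → [dʒ] by rule 2.
/e/ (between /ɡ/ and /d/) is unaffected → [e].
/d/ — between /e/ and /t/; rule 3 does not apply here → [d].
/t/ (between /d/ and /e/) fails the environment for rule 3, so it stays [t].
/e/ stays [e].
/k/ — between /e/ and /ɡ/; rule 2 does not apply here → [k].
/ɡ/ (between /k/ and /e/): before a front vowel, so rule 2 applies → [dʒ].
/e/ stays [e].
/ɡ/ (between /e/ and /e/) occurs before a front vowel → [dʒ] by rule 2.
/e/ (between /ɡ/ and /ɡ/): no rule targets it → [e].
/ɡ/ — word-final; rule 2 does not apply here → [ɡ].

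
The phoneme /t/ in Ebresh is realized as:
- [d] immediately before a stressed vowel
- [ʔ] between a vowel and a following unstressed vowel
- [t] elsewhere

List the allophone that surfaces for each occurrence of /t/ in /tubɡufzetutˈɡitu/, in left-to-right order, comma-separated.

Occurrence 1 (position 1): no conditioning environment matches → elsewhere allophone [t].
Occurrence 2 (position 9): between a vowel and a following unstressed vowel → [ʔ].
Occurrence 3 (position 11): no conditioning environment matches → elsewhere allophone [t].
Occurrence 4 (position 14): between a vowel and a following unstressed vowel → [ʔ].

[t], [ʔ], [t], [ʔ]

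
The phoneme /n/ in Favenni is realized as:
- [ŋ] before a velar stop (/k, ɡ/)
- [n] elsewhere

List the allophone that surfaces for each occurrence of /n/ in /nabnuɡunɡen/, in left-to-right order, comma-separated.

[n], [n], [ŋ], [n]

Occurrence 1 (position 1): no conditioning environment matches → elsewhere allophone [n].
Occurrence 2 (position 4): no conditioning environment matches → elsewhere allophone [n].
Occurrence 3 (position 8): before a velar stop → [ŋ].
Occurrence 4 (position 11): no conditioning environment matches → elsewhere allophone [n].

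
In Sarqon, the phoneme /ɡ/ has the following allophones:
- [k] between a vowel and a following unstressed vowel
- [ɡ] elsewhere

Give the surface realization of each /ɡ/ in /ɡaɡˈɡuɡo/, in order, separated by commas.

[ɡ], [ɡ], [ɡ], [k]

Occurrence 1 (position 1): no conditioning environment matches → elsewhere allophone [ɡ].
Occurrence 2 (position 3): no conditioning environment matches → elsewhere allophone [ɡ].
Occurrence 3 (position 4): no conditioning environment matches → elsewhere allophone [ɡ].
Occurrence 4 (position 6): between a vowel and a following unstressed vowel → [k].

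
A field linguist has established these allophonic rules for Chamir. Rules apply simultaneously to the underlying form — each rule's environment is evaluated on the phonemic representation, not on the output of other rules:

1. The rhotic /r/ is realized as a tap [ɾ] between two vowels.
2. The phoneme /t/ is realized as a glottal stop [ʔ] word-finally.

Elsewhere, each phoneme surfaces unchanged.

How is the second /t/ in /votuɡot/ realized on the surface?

Rule 2 applies to /t/ (word-final: word-finally) → [ʔ].

[ʔ]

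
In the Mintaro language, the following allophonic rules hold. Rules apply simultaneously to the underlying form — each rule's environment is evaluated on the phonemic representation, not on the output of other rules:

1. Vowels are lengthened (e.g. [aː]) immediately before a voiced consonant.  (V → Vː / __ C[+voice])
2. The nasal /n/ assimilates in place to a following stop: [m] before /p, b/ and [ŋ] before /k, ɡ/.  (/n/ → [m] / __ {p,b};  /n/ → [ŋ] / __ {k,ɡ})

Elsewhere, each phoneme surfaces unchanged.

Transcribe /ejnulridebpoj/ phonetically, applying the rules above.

/e/ — word-initial, before a voiced consonant — surfaces as [eː] (rule 1).
/j/ stays [j].
/n/ (between /j/ and /u/): rule 2 targets it, but not before a labial or velar stop → unchanged [n].
/u/ meets the environment for rule 1 (before a voiced consonant) → [uː].
/l/ (between /u/ and /r/) is unaffected → [l].
/r/ (between /l/ and /i/) is unaffected → [r].
Rule 1 applies to /i/ (between /r/ and /d/: before a voiced consonant) → [iː].
/d/ (between /i/ and /e/): no rule targets it → [d].
/e/ — between /d/ and /b/, before a voiced consonant — surfaces as [eː] (rule 1).
/b/ (between /e/ and /p/): no rule targets it → [b].
/p/ stays [p].
/o/ (between /p/ and /j/) occurs before a voiced consonant → [oː] by rule 1.
/j/ (word-final): no rule targets it → [j].

[eːjnuːlriːdeːbpoːj]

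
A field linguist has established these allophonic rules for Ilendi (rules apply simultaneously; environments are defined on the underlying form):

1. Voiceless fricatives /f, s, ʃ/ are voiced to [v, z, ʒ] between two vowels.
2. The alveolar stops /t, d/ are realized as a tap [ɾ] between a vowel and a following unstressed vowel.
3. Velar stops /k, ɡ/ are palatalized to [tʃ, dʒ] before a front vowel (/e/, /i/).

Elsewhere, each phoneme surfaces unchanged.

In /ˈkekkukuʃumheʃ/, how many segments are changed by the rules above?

2

Segments that undergo a rule: /k/ → [tʃ] (rule 3); /ʃ/ → [ʒ] (rule 1).
All other segments surface unchanged.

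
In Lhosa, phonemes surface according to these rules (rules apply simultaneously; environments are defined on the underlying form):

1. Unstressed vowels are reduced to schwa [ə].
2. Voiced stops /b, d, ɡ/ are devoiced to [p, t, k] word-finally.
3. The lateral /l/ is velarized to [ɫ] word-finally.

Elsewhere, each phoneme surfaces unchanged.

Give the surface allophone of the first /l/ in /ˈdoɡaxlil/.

/l/ (between /x/ and /i/): rule 3 targets it, but not word-finally → unchanged [l].

[l]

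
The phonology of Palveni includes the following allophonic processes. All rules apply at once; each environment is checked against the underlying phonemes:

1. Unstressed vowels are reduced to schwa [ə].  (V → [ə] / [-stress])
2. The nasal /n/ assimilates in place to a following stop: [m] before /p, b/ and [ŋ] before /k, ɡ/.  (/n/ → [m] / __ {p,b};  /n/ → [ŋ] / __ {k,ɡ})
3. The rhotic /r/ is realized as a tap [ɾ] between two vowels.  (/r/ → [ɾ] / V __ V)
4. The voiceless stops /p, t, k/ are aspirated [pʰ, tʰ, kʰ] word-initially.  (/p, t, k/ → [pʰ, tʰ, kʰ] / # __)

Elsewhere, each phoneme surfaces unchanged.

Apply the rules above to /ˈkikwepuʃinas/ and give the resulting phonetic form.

[ˈkʰikwəpəʃənəs]

/k/ meets the environment for rule 4 (word-initially) → [kʰ].
/i/ (between /k/ and /k/) is in the target of rule 1 but the environment (in an unstressed syllable) is not met → [i].
/k/ (between /i/ and /w/) fails the environment for rule 4, so it stays [k].
/w/ — not in any rule's target class → [w].
/e/ meets the environment for rule 1 (in an unstressed syllable) → [ə].
/p/ — between /e/ and /u/; rule 4 does not apply here → [p].
Rule 1 applies to /u/ (between /p/ and /ʃ/: in an unstressed syllable) → [ə].
/ʃ/ (between /u/ and /i/) is unaffected → [ʃ].
/i/ (between /ʃ/ and /n/) occurs in an unstressed syllable → [ə] by rule 1.
/n/ — between /i/ and /a/; rule 2 does not apply here → [n].
/a/ — between /n/ and /s/, in an unstressed syllable — surfaces as [ə] (rule 1).
/s/ — not in any rule's target class → [s].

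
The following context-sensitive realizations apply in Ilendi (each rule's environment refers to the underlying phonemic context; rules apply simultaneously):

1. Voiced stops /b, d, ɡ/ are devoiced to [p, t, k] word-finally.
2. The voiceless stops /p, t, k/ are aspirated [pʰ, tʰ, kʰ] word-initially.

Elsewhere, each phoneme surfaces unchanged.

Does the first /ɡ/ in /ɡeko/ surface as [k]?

No

/ɡ/ — word-initial; rule 1 does not apply here → [ɡ].
The actual realization is [ɡ], not [k].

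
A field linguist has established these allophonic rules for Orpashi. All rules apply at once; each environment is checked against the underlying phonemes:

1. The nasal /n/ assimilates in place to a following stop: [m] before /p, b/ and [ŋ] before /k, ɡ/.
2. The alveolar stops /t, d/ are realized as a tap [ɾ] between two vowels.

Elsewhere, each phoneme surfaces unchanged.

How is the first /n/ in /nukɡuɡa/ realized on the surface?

[n]

/n/ (word-initial): rule 1 targets it, but not before a labial or velar stop → unchanged [n].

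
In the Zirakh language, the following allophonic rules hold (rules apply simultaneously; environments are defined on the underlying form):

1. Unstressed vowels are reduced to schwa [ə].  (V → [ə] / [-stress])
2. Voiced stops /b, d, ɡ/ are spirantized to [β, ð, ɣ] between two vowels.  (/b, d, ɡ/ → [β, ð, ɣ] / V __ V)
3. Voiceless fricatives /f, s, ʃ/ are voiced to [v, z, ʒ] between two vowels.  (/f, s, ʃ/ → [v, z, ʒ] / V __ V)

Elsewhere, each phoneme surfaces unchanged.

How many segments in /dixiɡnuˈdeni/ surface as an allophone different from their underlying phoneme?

Segments that undergo a rule: /i/ → [ə] (rule 1); /i/ → [ə] (rule 1); /u/ → [ə] (rule 1); /d/ → [ð] (rule 2); /i/ → [ə] (rule 1).
All other segments surface unchanged.

5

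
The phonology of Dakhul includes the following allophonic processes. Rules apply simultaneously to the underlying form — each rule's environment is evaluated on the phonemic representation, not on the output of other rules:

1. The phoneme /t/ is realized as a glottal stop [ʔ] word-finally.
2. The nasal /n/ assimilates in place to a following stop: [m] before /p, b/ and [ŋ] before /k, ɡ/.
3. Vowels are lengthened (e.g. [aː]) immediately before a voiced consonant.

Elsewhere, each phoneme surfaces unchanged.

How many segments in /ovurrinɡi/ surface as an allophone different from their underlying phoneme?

Segments that undergo a rule: /o/ → [oː] (rule 3); /u/ → [uː] (rule 3); /i/ → [iː] (rule 3); /n/ → [ŋ] (rule 2).
All other segments surface unchanged.

4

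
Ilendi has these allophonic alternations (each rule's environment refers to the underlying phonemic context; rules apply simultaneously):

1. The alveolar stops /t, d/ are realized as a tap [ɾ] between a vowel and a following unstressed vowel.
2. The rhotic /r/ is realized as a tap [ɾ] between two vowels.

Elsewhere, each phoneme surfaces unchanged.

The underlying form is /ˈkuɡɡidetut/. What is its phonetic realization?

[ˈkuɡɡiɾeɾut]

/k/ (word-initial): no rule targets it → [k].
/u/ — not in any rule's target class → [u].
/ɡ/ stays [ɡ].
/ɡ/ — not in any rule's target class → [ɡ].
/i/ (between /ɡ/ and /d/) is unaffected → [i].
Rule 1 applies to /d/ (between /i/ and /e/: between a vowel and a following unstressed vowel) → [ɾ].
/e/ (between /d/ and /t/): no rule targets it → [e].
/t/ (between /e/ and /u/) occurs between a vowel and a following unstressed vowel → [ɾ] by rule 1.
/u/ — not in any rule's target class → [u].
/t/ (word-final): rule 1 targets it, but not between a vowel and a following unstressed vowel → unchanged [t].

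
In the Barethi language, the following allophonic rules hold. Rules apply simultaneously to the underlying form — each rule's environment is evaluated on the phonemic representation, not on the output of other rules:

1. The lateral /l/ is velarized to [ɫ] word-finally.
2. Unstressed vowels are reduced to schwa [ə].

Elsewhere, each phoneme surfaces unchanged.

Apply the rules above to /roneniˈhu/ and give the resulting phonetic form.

[rənənəˈhu]

/o/ meets the environment for rule 2 (in an unstressed syllable) → [ə].
Rule 2 applies to /e/ (between /n/ and /n/: in an unstressed syllable) → [ə].
Rule 2 applies to /i/ (between /n/ and /h/: in an unstressed syllable) → [ə].
/u/ — word-final; rule 2 does not apply here → [u].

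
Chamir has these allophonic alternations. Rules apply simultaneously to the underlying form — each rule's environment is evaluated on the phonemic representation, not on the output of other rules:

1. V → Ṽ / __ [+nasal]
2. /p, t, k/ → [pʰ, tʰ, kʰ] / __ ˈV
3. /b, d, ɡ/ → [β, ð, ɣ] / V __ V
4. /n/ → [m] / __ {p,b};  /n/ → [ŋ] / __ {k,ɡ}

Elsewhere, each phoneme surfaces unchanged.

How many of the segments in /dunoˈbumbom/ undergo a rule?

4

Segments that undergo a rule: /u/ → [ũ] (rule 1); /b/ → [β] (rule 3); /u/ → [ũ] (rule 1); /o/ → [õ] (rule 1).
All other segments surface unchanged.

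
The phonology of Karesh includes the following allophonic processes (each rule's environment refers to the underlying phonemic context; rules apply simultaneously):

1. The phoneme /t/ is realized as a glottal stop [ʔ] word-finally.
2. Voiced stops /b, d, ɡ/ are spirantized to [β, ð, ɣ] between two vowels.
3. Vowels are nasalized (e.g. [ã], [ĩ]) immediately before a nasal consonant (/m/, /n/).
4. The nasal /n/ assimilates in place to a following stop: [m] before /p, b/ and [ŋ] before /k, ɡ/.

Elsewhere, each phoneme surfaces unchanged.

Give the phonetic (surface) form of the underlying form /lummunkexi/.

/l/ — not in any rule's target class → [l].
Rule 3 applies to /u/ (between /l/ and /m/: before a nasal consonant) → [ũ].
/m/ (between /u/ and /m/) is unaffected → [m].
/m/ (between /m/ and /u/) is unaffected → [m].
/u/ (between /m/ and /n/) occurs before a nasal consonant → [ũ] by rule 3.
/n/ — between /u/ and /k/, before a labial or velar stop — surfaces as [ŋ] (rule 4).
/k/ — not in any rule's target class → [k].
/e/ — between /k/ and /x/; rule 3 does not apply here → [e].
/x/ stays [x].
/i/ (word-final): rule 3 targets it, but not before a nasal consonant → unchanged [i].

[lũmmũŋkexi]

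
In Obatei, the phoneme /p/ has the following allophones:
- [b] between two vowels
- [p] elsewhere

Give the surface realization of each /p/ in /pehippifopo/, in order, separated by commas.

Occurrence 1 (position 1): no conditioning environment matches → elsewhere allophone [p].
Occurrence 2 (position 5): no conditioning environment matches → elsewhere allophone [p].
Occurrence 3 (position 6): no conditioning environment matches → elsewhere allophone [p].
Occurrence 4 (position 10): between two vowels → [b].

[p], [p], [p], [b]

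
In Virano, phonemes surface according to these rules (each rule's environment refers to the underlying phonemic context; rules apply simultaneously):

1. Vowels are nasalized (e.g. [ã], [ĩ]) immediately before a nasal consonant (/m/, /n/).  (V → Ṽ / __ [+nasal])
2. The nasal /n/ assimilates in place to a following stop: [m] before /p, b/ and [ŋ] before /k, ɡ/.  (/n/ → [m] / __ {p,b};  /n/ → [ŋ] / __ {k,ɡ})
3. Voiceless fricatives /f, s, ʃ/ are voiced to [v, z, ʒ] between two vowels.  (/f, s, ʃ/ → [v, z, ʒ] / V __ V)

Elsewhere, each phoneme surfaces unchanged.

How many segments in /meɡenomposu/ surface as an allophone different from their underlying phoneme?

3

Segments that undergo a rule: /e/ → [ẽ] (rule 1); /o/ → [õ] (rule 1); /s/ → [z] (rule 3).
All other segments surface unchanged.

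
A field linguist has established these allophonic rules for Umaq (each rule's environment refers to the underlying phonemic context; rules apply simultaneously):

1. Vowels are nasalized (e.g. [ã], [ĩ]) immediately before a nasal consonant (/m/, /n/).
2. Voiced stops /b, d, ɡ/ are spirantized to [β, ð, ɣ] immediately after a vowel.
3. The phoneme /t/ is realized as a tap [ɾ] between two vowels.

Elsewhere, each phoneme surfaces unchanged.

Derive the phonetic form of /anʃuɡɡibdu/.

[ãnʃuɣɡiβdu]

/a/ — word-initial, before a nasal consonant — surfaces as [ã] (rule 1).
/u/ (between /ʃ/ and /ɡ/): rule 1 targets it, but not before a nasal consonant → unchanged [u].
/ɡ/ meets the environment for rule 2 (immediately after a vowel) → [ɣ].
/ɡ/ — between /ɡ/ and /i/; rule 2 does not apply here → [ɡ].
/i/ (between /ɡ/ and /b/) fails the environment for rule 1, so it stays [i].
/b/ — between /i/ and /d/, immediately after a vowel — surfaces as [β] (rule 2).
/d/ — between /b/ and /u/; rule 2 does not apply here → [d].
/u/ — word-final; rule 1 does not apply here → [u].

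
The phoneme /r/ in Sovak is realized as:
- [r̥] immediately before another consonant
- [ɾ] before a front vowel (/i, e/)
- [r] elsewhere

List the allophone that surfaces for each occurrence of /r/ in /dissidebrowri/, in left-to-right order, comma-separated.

Occurrence 1 (position 9): no conditioning environment matches → elsewhere allophone [r].
Occurrence 2 (position 12): before a front vowel (/i, e/) → [ɾ].

[r], [ɾ]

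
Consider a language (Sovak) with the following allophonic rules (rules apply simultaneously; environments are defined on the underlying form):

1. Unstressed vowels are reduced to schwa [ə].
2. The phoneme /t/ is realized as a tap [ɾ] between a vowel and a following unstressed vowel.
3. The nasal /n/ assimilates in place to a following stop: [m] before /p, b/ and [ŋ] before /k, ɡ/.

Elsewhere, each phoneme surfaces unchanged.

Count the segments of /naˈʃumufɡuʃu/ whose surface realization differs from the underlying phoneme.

Segments that undergo a rule: /a/ → [ə] (rule 1); /u/ → [ə] (rule 1); /u/ → [ə] (rule 1); /u/ → [ə] (rule 1).
All other segments surface unchanged.

4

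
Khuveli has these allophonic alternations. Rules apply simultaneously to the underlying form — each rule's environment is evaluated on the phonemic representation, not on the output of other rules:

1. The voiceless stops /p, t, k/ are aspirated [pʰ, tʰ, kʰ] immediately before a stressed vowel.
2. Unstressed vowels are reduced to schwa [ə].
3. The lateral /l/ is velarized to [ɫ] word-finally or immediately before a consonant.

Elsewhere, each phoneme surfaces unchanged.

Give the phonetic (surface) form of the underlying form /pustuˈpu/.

[pəstəˈpʰu]

/p/ (word-initial): rule 1 targets it, but not immediately before a stressed vowel → unchanged [p].
/u/ (between /p/ and /s/) occurs in an unstressed syllable → [ə] by rule 2.
/t/ — between /s/ and /u/; rule 1 does not apply here → [t].
/u/ (between /t/ and /p/): in an unstressed syllable, so rule 2 applies → [ə].
Rule 1 applies to /p/ (between /u/ and /u/: immediately before a stressed vowel) → [pʰ].
/u/ (word-final) fails the environment for rule 2, so it stays [u].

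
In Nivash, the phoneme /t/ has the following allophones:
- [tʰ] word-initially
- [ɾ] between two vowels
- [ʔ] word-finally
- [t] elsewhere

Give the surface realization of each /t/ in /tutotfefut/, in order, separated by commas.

Occurrence 1 (position 1): word-initially → [tʰ].
Occurrence 2 (position 3): between two vowels → [ɾ].
Occurrence 3 (position 5): no conditioning environment matches → elsewhere allophone [t].
Occurrence 4 (position 10): word-finally → [ʔ].

[tʰ], [ɾ], [t], [ʔ]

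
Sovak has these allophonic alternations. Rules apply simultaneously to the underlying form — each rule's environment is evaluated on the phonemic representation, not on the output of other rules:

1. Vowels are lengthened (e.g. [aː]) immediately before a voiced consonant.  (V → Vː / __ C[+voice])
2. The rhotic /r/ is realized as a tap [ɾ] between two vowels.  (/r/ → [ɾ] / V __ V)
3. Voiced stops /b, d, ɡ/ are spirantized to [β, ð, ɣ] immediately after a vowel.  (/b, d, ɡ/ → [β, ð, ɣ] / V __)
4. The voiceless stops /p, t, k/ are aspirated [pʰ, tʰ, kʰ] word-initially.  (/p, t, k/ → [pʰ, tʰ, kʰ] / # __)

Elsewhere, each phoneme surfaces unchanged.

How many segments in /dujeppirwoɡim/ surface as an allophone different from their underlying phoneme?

Segments that undergo a rule: /u/ → [uː] (rule 1); /i/ → [iː] (rule 1); /o/ → [oː] (rule 1); /ɡ/ → [ɣ] (rule 3); /i/ → [iː] (rule 1).
All other segments surface unchanged.

5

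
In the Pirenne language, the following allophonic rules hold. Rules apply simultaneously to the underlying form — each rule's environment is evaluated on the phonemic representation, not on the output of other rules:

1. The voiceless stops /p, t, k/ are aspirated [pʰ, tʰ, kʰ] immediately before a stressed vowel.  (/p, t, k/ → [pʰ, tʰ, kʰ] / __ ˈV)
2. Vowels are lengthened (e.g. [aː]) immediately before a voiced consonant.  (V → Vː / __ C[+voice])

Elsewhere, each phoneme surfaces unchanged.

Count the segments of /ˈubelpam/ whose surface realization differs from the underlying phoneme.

3

Segments that undergo a rule: /u/ → [uː] (rule 2); /e/ → [eː] (rule 2); /a/ → [aː] (rule 2).
All other segments surface unchanged.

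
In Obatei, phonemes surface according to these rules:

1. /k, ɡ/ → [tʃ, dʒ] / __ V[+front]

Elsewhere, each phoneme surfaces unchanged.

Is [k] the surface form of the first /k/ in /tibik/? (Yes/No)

/k/ (word-final) is in the target of rule 1 but the environment (before a front vowel) is not met → [k].
The actual realization is [k], which matches [k].

Yes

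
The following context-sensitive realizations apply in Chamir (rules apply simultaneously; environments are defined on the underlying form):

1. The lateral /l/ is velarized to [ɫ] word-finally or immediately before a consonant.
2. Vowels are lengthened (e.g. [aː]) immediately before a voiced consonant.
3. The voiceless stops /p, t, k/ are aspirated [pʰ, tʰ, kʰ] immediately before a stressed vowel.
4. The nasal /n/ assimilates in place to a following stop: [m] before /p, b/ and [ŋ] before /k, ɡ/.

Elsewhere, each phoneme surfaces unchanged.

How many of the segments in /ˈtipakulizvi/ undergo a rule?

Segments that undergo a rule: /t/ → [tʰ] (rule 3); /u/ → [uː] (rule 2); /i/ → [iː] (rule 2).
All other segments surface unchanged.

3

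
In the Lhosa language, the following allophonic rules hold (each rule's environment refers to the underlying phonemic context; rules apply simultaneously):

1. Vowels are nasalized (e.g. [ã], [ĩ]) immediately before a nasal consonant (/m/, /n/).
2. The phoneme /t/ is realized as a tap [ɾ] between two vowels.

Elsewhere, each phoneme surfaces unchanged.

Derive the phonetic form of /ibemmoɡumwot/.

/i/ (word-initial): rule 1 targets it, but not before a nasal consonant → unchanged [i].
/b/ (between /i/ and /e/) is unaffected → [b].
/e/ — between /b/ and /m/, before a nasal consonant — surfaces as [ẽ] (rule 1).
/m/ (between /e/ and /m/): no rule targets it → [m].
/m/ — not in any rule's target class → [m].
/o/ (between /m/ and /ɡ/) fails the environment for rule 1, so it stays [o].
/ɡ/ stays [ɡ].
/u/ (between /ɡ/ and /m/) occurs before a nasal consonant → [ũ] by rule 1.
/m/ stays [m].
/w/ stays [w].
/o/ (between /w/ and /t/) fails the environment for rule 1, so it stays [o].
/t/ (word-final) fails the environment for rule 2, so it stays [t].

[ibẽmmoɡũmwot]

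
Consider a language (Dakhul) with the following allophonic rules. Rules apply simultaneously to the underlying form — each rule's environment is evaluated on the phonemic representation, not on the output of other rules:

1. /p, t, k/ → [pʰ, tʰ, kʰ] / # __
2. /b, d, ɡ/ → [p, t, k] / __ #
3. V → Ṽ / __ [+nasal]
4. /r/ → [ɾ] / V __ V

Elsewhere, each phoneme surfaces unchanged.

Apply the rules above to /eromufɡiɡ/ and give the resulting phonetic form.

[eɾõmufɡik]

/e/ (word-initial): rule 3 targets it, but not before a nasal consonant → unchanged [e].
/r/ (between /e/ and /o/) occurs between two vowels → [ɾ] by rule 4.
/o/ meets the environment for rule 3 (before a nasal consonant) → [õ].
/u/ (between /m/ and /f/): rule 3 targets it, but not before a nasal consonant → unchanged [u].
/ɡ/ — between /f/ and /i/; rule 2 does not apply here → [ɡ].
/i/ (between /ɡ/ and /ɡ/): rule 3 targets it, but not before a nasal consonant → unchanged [i].
Rule 2 applies to /ɡ/ (word-final: word-finally) → [k].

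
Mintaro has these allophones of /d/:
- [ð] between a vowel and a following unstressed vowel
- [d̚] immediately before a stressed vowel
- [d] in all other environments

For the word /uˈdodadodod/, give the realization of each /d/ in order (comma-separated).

[d̚], [ð], [ð], [ð], [d]

Occurrence 1 (position 2): immediately before a stressed vowel → [d̚].
Occurrence 2 (position 4): between a vowel and a following unstressed vowel → [ð].
Occurrence 3 (position 6): between a vowel and a following unstressed vowel → [ð].
Occurrence 4 (position 8): between a vowel and a following unstressed vowel → [ð].
Occurrence 5 (position 10): no conditioning environment matches → elsewhere allophone [d].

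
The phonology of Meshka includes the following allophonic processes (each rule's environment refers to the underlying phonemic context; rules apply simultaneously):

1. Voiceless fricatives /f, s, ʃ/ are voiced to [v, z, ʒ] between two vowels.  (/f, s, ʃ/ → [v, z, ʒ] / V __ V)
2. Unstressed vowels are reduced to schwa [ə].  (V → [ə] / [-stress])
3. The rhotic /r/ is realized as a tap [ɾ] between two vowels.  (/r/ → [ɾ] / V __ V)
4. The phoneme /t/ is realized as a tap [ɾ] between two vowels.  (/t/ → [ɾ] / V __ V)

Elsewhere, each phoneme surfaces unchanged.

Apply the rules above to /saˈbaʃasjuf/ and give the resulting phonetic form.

[səˈbaʒəsjəf]

/s/ (word-initial) is in the target of rule 1 but the environment (between two vowels) is not met → [s].
/a/ — between /s/ and /b/, in an unstressed syllable — surfaces as [ə] (rule 2).
/a/ — between /b/ and /ʃ/; rule 2 does not apply here → [a].
/ʃ/ (between /a/ and /a/) occurs between two vowels → [ʒ] by rule 1.
/a/ meets the environment for rule 2 (in an unstressed syllable) → [ə].
/s/ (between /a/ and /j/) fails the environment for rule 1, so it stays [s].
/u/ meets the environment for rule 2 (in an unstressed syllable) → [ə].
/f/ — word-final; rule 1 does not apply here → [f].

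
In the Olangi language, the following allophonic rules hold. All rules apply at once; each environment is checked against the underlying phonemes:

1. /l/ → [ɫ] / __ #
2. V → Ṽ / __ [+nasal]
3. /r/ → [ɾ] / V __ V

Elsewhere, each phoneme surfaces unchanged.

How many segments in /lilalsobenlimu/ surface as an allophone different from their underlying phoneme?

Segments that undergo a rule: /e/ → [ẽ] (rule 2); /i/ → [ĩ] (rule 2).
All other segments surface unchanged.

2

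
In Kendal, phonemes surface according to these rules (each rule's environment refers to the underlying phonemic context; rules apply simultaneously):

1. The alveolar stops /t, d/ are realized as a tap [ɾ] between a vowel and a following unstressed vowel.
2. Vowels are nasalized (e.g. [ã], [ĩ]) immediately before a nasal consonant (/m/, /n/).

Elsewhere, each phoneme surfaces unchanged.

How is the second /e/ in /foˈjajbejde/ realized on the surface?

[e]

/e/ (word-final) fails the environment for rule 2, so it stays [e].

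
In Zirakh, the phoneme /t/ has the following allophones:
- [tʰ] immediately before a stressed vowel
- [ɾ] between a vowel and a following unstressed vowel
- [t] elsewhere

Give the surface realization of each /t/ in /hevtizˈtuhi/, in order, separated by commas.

[t], [tʰ]

Occurrence 1 (position 4): no conditioning environment matches → elsewhere allophone [t].
Occurrence 2 (position 7): immediately before a stressed vowel → [tʰ].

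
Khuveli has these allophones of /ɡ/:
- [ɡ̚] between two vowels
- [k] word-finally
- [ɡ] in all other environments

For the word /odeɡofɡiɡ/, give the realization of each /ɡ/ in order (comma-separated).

Occurrence 1 (position 4): between two vowels → [ɡ̚].
Occurrence 2 (position 7): no conditioning environment matches → elsewhere allophone [ɡ].
Occurrence 3 (position 9): word-finally → [k].

[ɡ̚], [ɡ], [k]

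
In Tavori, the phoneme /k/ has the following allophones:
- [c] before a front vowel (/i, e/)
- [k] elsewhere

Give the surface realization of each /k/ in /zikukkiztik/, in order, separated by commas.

Occurrence 1 (position 3): no conditioning environment matches → elsewhere allophone [k].
Occurrence 2 (position 5): no conditioning environment matches → elsewhere allophone [k].
Occurrence 3 (position 6): before a front vowel → [c].
Occurrence 4 (position 11): no conditioning environment matches → elsewhere allophone [k].

[k], [k], [c], [k]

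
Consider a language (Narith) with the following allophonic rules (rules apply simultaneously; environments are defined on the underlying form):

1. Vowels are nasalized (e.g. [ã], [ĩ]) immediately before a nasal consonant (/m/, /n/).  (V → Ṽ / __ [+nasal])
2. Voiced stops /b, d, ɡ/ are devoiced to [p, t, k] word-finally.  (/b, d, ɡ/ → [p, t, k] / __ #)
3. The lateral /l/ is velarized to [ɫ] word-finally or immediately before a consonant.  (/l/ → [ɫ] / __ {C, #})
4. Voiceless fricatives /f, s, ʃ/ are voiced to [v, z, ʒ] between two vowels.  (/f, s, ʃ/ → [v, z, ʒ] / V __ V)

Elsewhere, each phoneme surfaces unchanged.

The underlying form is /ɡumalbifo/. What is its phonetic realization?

[ɡũmaɫbivo]

/ɡ/ — word-initial; rule 2 does not apply here → [ɡ].
/u/ (between /ɡ/ and /m/) occurs before a nasal consonant → [ũ] by rule 1.
/m/ stays [m].
/a/ (between /m/ and /l/) fails the environment for rule 1, so it stays [a].
/l/ (between /a/ and /b/) occurs word-finally or immediately before a consonant → [ɫ] by rule 3.
/b/ (between /l/ and /i/) is in the target of rule 2 but the environment (word-finally) is not met → [b].
/i/ — between /b/ and /f/; rule 1 does not apply here → [i].
/f/ (between /i/ and /o/) occurs between two vowels → [v] by rule 4.
/o/ — word-final; rule 1 does not apply here → [o].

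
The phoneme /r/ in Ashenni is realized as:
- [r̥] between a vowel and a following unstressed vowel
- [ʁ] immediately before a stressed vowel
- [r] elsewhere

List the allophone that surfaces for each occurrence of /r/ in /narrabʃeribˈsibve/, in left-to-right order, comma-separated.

Occurrence 1 (position 3): no conditioning environment matches → elsewhere allophone [r].
Occurrence 2 (position 4): no conditioning environment matches → elsewhere allophone [r].
Occurrence 3 (position 9): between a vowel and a following unstressed vowel → [r̥].

[r], [r], [r̥]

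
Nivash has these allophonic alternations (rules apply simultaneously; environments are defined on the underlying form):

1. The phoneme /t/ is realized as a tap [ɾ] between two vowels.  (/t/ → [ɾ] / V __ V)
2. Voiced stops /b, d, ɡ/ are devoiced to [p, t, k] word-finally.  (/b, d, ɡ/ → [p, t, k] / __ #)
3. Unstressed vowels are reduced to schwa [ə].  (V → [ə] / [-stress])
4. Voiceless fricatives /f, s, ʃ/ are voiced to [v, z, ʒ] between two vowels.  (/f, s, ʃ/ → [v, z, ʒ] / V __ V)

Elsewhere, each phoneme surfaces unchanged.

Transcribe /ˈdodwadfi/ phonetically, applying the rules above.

[ˈdodwədfə]

/d/ (word-initial) fails the environment for rule 2, so it stays [d].
/o/ (between /d/ and /d/): rule 3 targets it, but not in an unstressed syllable → unchanged [o].
/d/ (between /o/ and /w/) is in the target of rule 2 but the environment (word-finally) is not met → [d].
/w/ (between /d/ and /a/) is unaffected → [w].
/a/ (between /w/ and /d/) occurs in an unstressed syllable → [ə] by rule 3.
/d/ (between /a/ and /f/): rule 2 targets it, but not word-finally → unchanged [d].
/f/ (between /d/ and /i/) fails the environment for rule 4, so it stays [f].
/i/ meets the environment for rule 3 (in an unstressed syllable) → [ə].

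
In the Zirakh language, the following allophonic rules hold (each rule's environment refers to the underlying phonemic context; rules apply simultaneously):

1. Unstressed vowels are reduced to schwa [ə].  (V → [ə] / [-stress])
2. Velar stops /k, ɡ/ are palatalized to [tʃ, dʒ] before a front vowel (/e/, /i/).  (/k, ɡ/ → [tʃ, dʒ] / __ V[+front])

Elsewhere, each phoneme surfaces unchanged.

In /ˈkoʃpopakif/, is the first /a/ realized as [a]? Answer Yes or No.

/a/ (between /p/ and /k/) occurs in an unstressed syllable → [ə] by rule 1.
The actual realization is [ə], not [a].

No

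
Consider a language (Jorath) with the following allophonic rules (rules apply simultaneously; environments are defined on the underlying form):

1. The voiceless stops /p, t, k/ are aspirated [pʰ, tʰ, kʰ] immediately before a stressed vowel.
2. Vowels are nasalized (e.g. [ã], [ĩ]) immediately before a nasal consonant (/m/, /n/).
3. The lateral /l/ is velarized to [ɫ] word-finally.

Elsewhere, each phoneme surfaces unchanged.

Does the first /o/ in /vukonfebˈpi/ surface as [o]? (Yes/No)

/o/ (between /k/ and /n/) occurs before a nasal consonant → [õ] by rule 2.
The actual realization is [õ], not [o].

No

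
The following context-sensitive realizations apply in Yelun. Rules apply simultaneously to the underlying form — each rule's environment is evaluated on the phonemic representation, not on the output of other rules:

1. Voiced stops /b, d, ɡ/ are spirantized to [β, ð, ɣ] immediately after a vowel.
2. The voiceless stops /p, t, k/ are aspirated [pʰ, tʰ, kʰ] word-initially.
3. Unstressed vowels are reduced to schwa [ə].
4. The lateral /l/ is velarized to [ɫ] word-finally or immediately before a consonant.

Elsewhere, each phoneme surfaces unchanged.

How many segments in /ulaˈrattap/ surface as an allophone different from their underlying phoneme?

Segments that undergo a rule: /u/ → [ə] (rule 3); /a/ → [ə] (rule 3); /a/ → [ə] (rule 3).
All other segments surface unchanged.

3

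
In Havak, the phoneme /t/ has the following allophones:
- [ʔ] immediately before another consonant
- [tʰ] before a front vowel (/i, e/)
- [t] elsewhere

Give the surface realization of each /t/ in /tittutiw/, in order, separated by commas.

Occurrence 1 (position 1): before a front vowel (/i, e/) → [tʰ].
Occurrence 2 (position 3): immediately before another consonant → [ʔ].
Occurrence 3 (position 4): no conditioning environment matches → elsewhere allophone [t].
Occurrence 4 (position 6): before a front vowel (/i, e/) → [tʰ].

[tʰ], [ʔ], [t], [tʰ]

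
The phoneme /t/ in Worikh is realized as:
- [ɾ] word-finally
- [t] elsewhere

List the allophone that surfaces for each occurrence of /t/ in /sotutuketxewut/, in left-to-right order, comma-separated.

Occurrence 1 (position 3): no conditioning environment matches → elsewhere allophone [t].
Occurrence 2 (position 5): no conditioning environment matches → elsewhere allophone [t].
Occurrence 3 (position 9): no conditioning environment matches → elsewhere allophone [t].
Occurrence 4 (position 14): word-finally → [ɾ].

[t], [t], [t], [ɾ]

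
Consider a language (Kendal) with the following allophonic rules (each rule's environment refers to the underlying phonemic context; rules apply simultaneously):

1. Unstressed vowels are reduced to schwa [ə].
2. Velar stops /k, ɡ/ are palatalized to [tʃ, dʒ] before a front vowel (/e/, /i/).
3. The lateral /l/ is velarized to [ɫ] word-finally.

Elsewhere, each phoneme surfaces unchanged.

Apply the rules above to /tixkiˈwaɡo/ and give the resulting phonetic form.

[təxtʃəˈwaɡə]

/t/ (word-initial) is unaffected → [t].
/i/ (between /t/ and /x/) occurs in an unstressed syllable → [ə] by rule 1.
/x/ — not in any rule's target class → [x].
/k/ — between /x/ and /i/, before a front vowel — surfaces as [tʃ] (rule 2).
/i/ (between /k/ and /w/) occurs in an unstressed syllable → [ə] by rule 1.
/w/ (between /i/ and /a/) is unaffected → [w].
/a/ — between /w/ and /ɡ/; rule 1 does not apply here → [a].
/ɡ/ (between /a/ and /o/) is in the target of rule 2 but the environment (before a front vowel) is not met → [ɡ].
/o/ — word-final, in an unstressed syllable — surfaces as [ə] (rule 1).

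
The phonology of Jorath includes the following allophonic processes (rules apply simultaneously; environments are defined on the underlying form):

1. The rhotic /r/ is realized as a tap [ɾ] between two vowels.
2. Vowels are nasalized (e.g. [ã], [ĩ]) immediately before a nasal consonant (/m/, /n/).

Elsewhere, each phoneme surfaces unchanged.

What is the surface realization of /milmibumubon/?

[milmibũmubõn]

/m/ — not in any rule's target class → [m].
/i/ — between /m/ and /l/; rule 2 does not apply here → [i].
/l/ (between /i/ and /m/): no rule targets it → [l].
/m/ (between /l/ and /i/) is unaffected → [m].
/i/ — between /m/ and /b/; rule 2 does not apply here → [i].
/b/ — not in any rule's target class → [b].
/u/ — between /b/ and /m/, before a nasal consonant — surfaces as [ũ] (rule 2).
/m/ stays [m].
/u/ (between /m/ and /b/): rule 2 targets it, but not before a nasal consonant → unchanged [u].
/b/ stays [b].
/o/ — between /b/ and /n/, before a nasal consonant — surfaces as [õ] (rule 2).
/n/ — not in any rule's target class → [n].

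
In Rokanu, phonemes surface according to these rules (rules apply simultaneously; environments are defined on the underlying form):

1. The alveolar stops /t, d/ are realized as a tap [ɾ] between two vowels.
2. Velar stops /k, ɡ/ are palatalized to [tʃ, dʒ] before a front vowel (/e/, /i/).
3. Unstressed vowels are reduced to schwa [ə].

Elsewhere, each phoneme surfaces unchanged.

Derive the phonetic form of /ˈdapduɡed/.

[ˈdapdədʒəd]

/d/ — word-initial; rule 1 does not apply here → [d].
/a/ (between /d/ and /p/): rule 3 targets it, but not in an unstressed syllable → unchanged [a].
/d/ (between /p/ and /u/): rule 1 targets it, but not between two vowels → unchanged [d].
/u/ (between /d/ and /ɡ/): in an unstressed syllable, so rule 3 applies → [ə].
Rule 2 applies to /ɡ/ (between /u/ and /e/: before a front vowel) → [dʒ].
/e/ (between /ɡ/ and /d/): in an unstressed syllable, so rule 3 applies → [ə].
/d/ (word-final) fails the environment for rule 1, so it stays [d].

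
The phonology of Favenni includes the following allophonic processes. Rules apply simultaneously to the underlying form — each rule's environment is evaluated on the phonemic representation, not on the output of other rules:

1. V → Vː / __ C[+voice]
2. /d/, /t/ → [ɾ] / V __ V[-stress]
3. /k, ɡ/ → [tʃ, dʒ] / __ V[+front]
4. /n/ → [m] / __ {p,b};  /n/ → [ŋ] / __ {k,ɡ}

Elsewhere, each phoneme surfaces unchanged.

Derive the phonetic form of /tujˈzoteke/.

[tuːjˈzoɾetʃe]

/t/ (word-initial): rule 2 targets it, but not between a vowel and a following unstressed vowel → unchanged [t].
/u/ — between /t/ and /j/, before a voiced consonant — surfaces as [uː] (rule 1).
/o/ (between /z/ and /t/) is in the target of rule 1 but the environment (before a voiced consonant) is not met → [o].
/t/ (between /o/ and /e/): between a vowel and a following unstressed vowel, so rule 2 applies → [ɾ].
/e/ — between /t/ and /k/; rule 1 does not apply here → [e].
Rule 3 applies to /k/ (between /e/ and /e/: before a front vowel) → [tʃ].
/e/ (word-final) is in the target of rule 1 but the environment (before a voiced consonant) is not met → [e].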